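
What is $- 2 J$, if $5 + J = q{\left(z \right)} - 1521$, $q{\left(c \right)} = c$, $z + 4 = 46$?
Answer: $2968$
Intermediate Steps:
$z = 42$ ($z = -4 + 46 = 42$)
$J = -1484$ ($J = -5 + \left(42 - 1521\right) = -5 - 1479 = -1484$)
$- 2 J = \left(-2\right) \left(-1484\right) = 2968$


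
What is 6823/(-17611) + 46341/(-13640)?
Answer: -82652461/21837640 ≈ -3.7849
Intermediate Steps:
6823/(-17611) + 46341/(-13640) = 6823*(-1/17611) + 46341*(-1/13640) = -6823/17611 - 46341/13640 = -82652461/21837640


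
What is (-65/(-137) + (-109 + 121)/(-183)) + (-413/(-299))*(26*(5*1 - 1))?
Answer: 27690119/192211 ≈ 144.06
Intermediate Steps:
(-65/(-137) + (-109 + 121)/(-183)) + (-413/(-299))*(26*(5*1 - 1)) = (-65*(-1/137) + 12*(-1/183)) + (-413*(-1/299))*(26*(5 - 1)) = (65/137 - 4/61) + 413*(26*4)/299 = 3417/8357 + (413/299)*104 = 3417/8357 + 3304/23 = 27690119/192211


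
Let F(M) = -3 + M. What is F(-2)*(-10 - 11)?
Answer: 105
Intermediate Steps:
F(-2)*(-10 - 11) = (-3 - 2)*(-10 - 11) = -5*(-21) = 105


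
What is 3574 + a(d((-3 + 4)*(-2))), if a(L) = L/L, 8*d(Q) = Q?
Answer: 3575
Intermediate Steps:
d(Q) = Q/8
a(L) = 1
3574 + a(d((-3 + 4)*(-2))) = 3574 + 1 = 3575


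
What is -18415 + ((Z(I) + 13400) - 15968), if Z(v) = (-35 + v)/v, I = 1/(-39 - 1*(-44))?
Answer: -21157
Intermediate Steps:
I = ⅕ (I = 1/(-39 + 44) = 1/5 = ⅕ ≈ 0.20000)
Z(v) = (-35 + v)/v
-18415 + ((Z(I) + 13400) - 15968) = -18415 + (((-35 + ⅕)/(⅕) + 13400) - 15968) = -18415 + ((5*(-174/5) + 13400) - 15968) = -18415 + ((-174 + 13400) - 15968) = -18415 + (13226 - 15968) = -18415 - 2742 = -21157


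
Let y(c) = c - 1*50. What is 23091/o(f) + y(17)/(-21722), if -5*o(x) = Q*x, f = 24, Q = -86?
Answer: 9720859/173776 ≈ 55.939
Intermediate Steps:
y(c) = -50 + c (y(c) = c - 50 = -50 + c)
o(x) = 86*x/5 (o(x) = -(-86)*x/5 = 86*x/5)
23091/o(f) + y(17)/(-21722) = 23091/(((86/5)*24)) + (-50 + 17)/(-21722) = 23091/(2064/5) - 33*(-1/21722) = 23091*(5/2064) + 33/21722 = 895/16 + 33/21722 = 9720859/173776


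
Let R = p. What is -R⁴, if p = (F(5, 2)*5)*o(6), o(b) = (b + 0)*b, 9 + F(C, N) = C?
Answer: -268738560000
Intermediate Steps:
F(C, N) = -9 + C
o(b) = b² (o(b) = b*b = b²)
p = -720 (p = ((-9 + 5)*5)*6² = -4*5*36 = -20*36 = -720)
R = -720
-R⁴ = -1*(-720)⁴ = -1*268738560000 = -268738560000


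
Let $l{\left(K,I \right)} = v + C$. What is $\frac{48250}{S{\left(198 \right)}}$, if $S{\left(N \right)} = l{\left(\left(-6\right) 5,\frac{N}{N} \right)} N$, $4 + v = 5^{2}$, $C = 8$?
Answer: $\frac{24125}{2871} \approx 8.403$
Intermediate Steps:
$v = 21$ ($v = -4 + 5^{2} = -4 + 25 = 21$)
$l{\left(K,I \right)} = 29$ ($l{\left(K,I \right)} = 21 + 8 = 29$)
$S{\left(N \right)} = 29 N$
$\frac{48250}{S{\left(198 \right)}} = \frac{48250}{29 \cdot 198} = \frac{48250}{5742} = 48250 \cdot \frac{1}{5742} = \frac{24125}{2871}$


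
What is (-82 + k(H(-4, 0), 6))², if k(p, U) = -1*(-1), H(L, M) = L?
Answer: 6561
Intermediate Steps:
k(p, U) = 1
(-82 + k(H(-4, 0), 6))² = (-82 + 1)² = (-81)² = 6561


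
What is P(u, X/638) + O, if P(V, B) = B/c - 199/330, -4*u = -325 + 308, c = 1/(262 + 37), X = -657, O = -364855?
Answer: -1747307383/4785 ≈ -3.6516e+5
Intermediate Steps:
c = 1/299 ≈ 0.0033445
u = 17/4 (u = -(-325 + 308)/4 = -¼*(-17) = 17/4 ≈ 4.2500)
P(V, B) = -199/330 + 299*B (P(V, B) = B/(1/299) - 199/330 = B*299 - 199*1/330 = 299*B - 199/330 = -199/330 + 299*B)
P(u, X/638) + O = (-199/330 + 299*(-657/638)) - 364855 = (-199/330 - 196443/638) - 364855 = -1476208/4785 - 364855 = -1747307383/4785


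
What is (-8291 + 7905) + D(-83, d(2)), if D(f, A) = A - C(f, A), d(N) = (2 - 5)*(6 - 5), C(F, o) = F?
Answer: -306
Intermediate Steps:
d(N) = -3 (d(N) = -3*1 = -3)
D(f, A) = A - f
(-8291 + 7905) + D(-83, d(2)) = (-8291 + 7905) + (-3 - 1*(-83)) = -386 + (-3 + 83) = -386 + 80 = -306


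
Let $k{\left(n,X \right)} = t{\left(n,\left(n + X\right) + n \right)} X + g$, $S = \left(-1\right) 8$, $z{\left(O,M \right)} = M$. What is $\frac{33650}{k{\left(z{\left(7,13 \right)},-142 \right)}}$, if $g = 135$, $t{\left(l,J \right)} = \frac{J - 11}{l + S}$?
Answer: $\frac{168250}{18709} \approx 8.993$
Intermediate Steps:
$S = -8$
$t{\left(l,J \right)} = \frac{-11 + J}{-8 + l}$ ($t{\left(l,J \right)} = \frac{J - 11}{l - 8} = \frac{-11 + J}{-8 + l}$)
$k{\left(n,X \right)} = 135 + \frac{X \left(-11 + X + 2 n\right)}{-8 + n}$ ($k{\left(n,X \right)} = \frac{-11 + \left(\left(n + X\right) + n\right)}{-8 + n} X + 135 = \frac{-11 + \left(\left(X + n\right) + n\right)}{-8 + n} X + 135 = \frac{-11 + \left(X + 2 n\right)}{-8 + n} X + 135 = \frac{-11 + X + 2 n}{-8 + n} X + 135 = \frac{X \left(-11 + X + 2 n\right)}{-8 + n} + 135 = 135 + \frac{X \left(-11 + X + 2 n\right)}{-8 + n}$)
$\frac{33650}{k{\left(z{\left(7,13 \right)},-142 \right)}} = \frac{33650}{\frac{1}{-8 + 13} \left(-1080 + 135 \cdot 13 - 142 \left(-11 - 142 + 2 \cdot 13\right)\right)} = \frac{33650}{\frac{1}{5} \left(-1080 + 1755 - 142 \left(-11 - 142 + 26\right)\right)} = \frac{33650}{\frac{1}{5} \left(-1080 + 1755 - -18034\right)} = \frac{33650}{\frac{1}{5} \left(-1080 + 1755 + 18034\right)} = \frac{33650}{\frac{1}{5} \cdot 18709} = \frac{33650}{\frac{18709}{5}} = 33650 \cdot \frac{5}{18709} = \frac{168250}{18709}$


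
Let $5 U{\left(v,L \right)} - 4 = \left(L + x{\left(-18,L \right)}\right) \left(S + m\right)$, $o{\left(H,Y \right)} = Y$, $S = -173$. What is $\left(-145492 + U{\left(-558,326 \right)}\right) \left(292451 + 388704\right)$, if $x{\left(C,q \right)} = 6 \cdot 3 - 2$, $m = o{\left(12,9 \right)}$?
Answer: $-106742982664$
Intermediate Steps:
$m = 9$
$x{\left(C,q \right)} = 16$ ($x{\left(C,q \right)} = 18 - 2 = 16$)
$U{\left(v,L \right)} = -524 - \frac{164 L}{5}$ ($U{\left(v,L \right)} = \frac{4}{5} + \frac{\left(L + 16\right) \left(-173 + 9\right)}{5} = \frac{4}{5} + \frac{\left(16 + L\right) \left(-164\right)}{5} = \frac{4}{5} + \frac{-2624 - 164 L}{5} = \frac{4}{5} - \left(\frac{2624}{5} + \frac{164 L}{5}\right) = -524 - \frac{164 L}{5}$)
$\left(-145492 + U{\left(-558,326 \right)}\right) \left(292451 + 388704\right) = \left(-145492 - \frac{56084}{5}\right) \left(292451 + 388704\right) = \left(-145492 - \frac{56084}{5}\right) 681155 = \left(- \frac{783544}{5}\right) 681155 = -106742982664$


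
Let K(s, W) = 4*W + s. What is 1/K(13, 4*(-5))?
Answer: -1/67 ≈ -0.014925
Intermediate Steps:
K(s, W) = s + 4*W
1/K(13, 4*(-5)) = 1/(13 + 4*(4*(-5))) = 1/(13 + 4*(-20)) = 1/(13 - 80) = 1/(-67) = -1/67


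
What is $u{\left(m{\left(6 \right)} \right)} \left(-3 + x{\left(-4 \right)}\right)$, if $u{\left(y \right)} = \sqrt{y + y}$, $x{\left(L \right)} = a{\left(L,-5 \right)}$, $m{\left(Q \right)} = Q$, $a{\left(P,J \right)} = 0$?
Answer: $- 6 \sqrt{3} \approx -10.392$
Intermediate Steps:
$x{\left(L \right)} = 0$
$u{\left(y \right)} = \sqrt{2} \sqrt{y}$ ($u{\left(y \right)} = \sqrt{2 y} = \sqrt{2} \sqrt{y}$)
$u{\left(m{\left(6 \right)} \right)} \left(-3 + x{\left(-4 \right)}\right) = \sqrt{2} \sqrt{6} \left(-3 + 0\right) = 2 \sqrt{3} \left(-3\right) = - 6 \sqrt{3}$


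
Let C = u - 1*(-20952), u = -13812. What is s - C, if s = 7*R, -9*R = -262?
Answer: -62426/9 ≈ -6936.2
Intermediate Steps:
R = 262/9 (R = -1/9*(-262) = 262/9 ≈ 29.111)
s = 1834/9 (s = 7*(262/9) = 1834/9 ≈ 203.78)
C = 7140 (C = -13812 - 1*(-20952) = -13812 + 20952 = 7140)
s - C = 1834/9 - 1*7140 = 1834/9 - 7140 = -62426/9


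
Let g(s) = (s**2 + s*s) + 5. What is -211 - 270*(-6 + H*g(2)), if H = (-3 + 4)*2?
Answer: -5611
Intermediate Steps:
H = 2 (H = 1*2 = 2)
g(s) = 5 + 2*s**2 (g(s) = (s**2 + s**2) + 5 = 2*s**2 + 5 = 5 + 2*s**2)
-211 - 270*(-6 + H*g(2)) = -211 - 270*(-6 + 2*(5 + 2*2**2)) = -211 - 270*(-6 + 2*(5 + 2*4)) = -211 - 270*(-6 + 2*(5 + 8)) = -211 - 270*(-6 + 2*13) = -211 - 270*(-6 + 26) = -211 - 270*20 = -211 - 5400 = -5611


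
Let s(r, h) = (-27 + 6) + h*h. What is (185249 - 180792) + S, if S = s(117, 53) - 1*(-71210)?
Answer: 78455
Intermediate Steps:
s(r, h) = -21 + h²
S = 73998 (S = (-21 + 53²) - 1*(-71210) = (-21 + 2809) + 71210 = 2788 + 71210 = 73998)
(185249 - 180792) + S = (185249 - 180792) + 73998 = 4457 + 73998 = 78455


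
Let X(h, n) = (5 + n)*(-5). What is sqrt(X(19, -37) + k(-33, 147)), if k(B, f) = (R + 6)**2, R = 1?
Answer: sqrt(209) ≈ 14.457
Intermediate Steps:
X(h, n) = -25 - 5*n
k(B, f) = 49 (k(B, f) = (1 + 6)**2 = 7**2 = 49)
sqrt(X(19, -37) + k(-33, 147)) = sqrt((-25 - 5*(-37)) + 49) = sqrt((-25 + 185) + 49) = sqrt(160 + 49) = sqrt(209)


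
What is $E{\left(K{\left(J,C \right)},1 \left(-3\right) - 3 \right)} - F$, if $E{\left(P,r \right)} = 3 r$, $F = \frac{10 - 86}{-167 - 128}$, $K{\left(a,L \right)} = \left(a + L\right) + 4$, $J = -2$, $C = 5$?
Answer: $- \frac{5386}{295} \approx -18.258$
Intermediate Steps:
$K{\left(a,L \right)} = 4 + L + a$ ($K{\left(a,L \right)} = \left(L + a\right) + 4 = 4 + L + a$)
$F = \frac{76}{295}$ ($F = - \frac{76}{-295} = \left(-76\right) \left(- \frac{1}{295}\right) = \frac{76}{295} \approx 0.25763$)
$E{\left(K{\left(J,C \right)},1 \left(-3\right) - 3 \right)} - F = 3 \left(1 \left(-3\right) - 3\right) - \frac{76}{295} = 3 \left(-3 - 3\right) - \frac{76}{295} = 3 \left(-6\right) - \frac{76}{295} = -18 - \frac{76}{295} = - \frac{5386}{295}$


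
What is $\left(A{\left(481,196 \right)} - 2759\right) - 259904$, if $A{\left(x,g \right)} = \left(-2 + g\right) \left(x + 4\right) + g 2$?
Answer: $-168181$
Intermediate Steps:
$A{\left(x,g \right)} = 2 g + \left(-2 + g\right) \left(4 + x\right)$ ($A{\left(x,g \right)} = \left(-2 + g\right) \left(4 + x\right) + 2 g = 2 g + \left(-2 + g\right) \left(4 + x\right)$)
$\left(A{\left(481,196 \right)} - 2759\right) - 259904 = \left(\left(-8 - 962 + 6 \cdot 196 + 196 \cdot 481\right) - 2759\right) - 259904 = \left(\left(-8 - 962 + 1176 + 94276\right) - 2759\right) - 259904 = \left(94482 - 2759\right) - 259904 = 91723 - 259904 = -168181$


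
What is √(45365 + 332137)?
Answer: √377502 ≈ 614.41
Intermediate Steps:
√(45365 + 332137) = √377502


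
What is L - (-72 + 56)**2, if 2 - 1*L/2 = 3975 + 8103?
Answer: -24408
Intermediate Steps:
L = -24152 (L = 4 - 2*(3975 + 8103) = 4 - 2*12078 = 4 - 24156 = -24152)
L - (-72 + 56)**2 = -24152 - (-72 + 56)**2 = -24152 - 1*(-16)**2 = -24152 - 1*256 = -24152 - 256 = -24408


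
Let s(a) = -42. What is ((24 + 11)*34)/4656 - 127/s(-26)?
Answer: 53441/16296 ≈ 3.2794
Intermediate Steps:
((24 + 11)*34)/4656 - 127/s(-26) = ((24 + 11)*34)/4656 - 127/(-42) = (35*34)*(1/4656) - 127*(-1/42) = 1190*(1/4656) + 127/42 = 595/2328 + 127/42 = 53441/16296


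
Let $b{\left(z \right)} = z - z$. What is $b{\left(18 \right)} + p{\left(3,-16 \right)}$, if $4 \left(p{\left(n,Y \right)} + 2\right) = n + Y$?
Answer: $- \frac{21}{4} \approx -5.25$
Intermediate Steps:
$p{\left(n,Y \right)} = -2 + \frac{Y}{4} + \frac{n}{4}$ ($p{\left(n,Y \right)} = -2 + \frac{n + Y}{4} = -2 + \frac{Y + n}{4} = -2 + \left(\frac{Y}{4} + \frac{n}{4}\right) = -2 + \frac{Y}{4} + \frac{n}{4}$)
$b{\left(z \right)} = 0$
$b{\left(18 \right)} + p{\left(3,-16 \right)} = 0 + \left(-2 + \frac{1}{4} \left(-16\right) + \frac{1}{4} \cdot 3\right) = 0 - \frac{21}{4} = - \frac{21}{4}$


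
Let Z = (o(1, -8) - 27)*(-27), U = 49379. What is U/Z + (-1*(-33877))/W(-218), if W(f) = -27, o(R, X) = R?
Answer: -277141/234 ≈ -1184.4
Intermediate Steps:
Z = 702 (Z = (1 - 27)*(-27) = -26*(-27) = 702)
U/Z + (-1*(-33877))/W(-218) = 49379/702 - 1*(-33877)/(-27) = 49379*(1/702) + 33877*(-1/27) = 49379/702 - 33877/27 = -277141/234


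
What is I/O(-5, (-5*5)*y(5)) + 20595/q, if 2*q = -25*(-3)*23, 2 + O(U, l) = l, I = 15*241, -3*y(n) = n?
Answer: 1573949/13685 ≈ 115.01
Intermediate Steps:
y(n) = -n/3
I = 3615
O(U, l) = -2 + l
q = 1725/2 (q = (-25*(-3)*23)/2 = (75*23)/2 = (½)*1725 = 1725/2 ≈ 862.50)
I/O(-5, (-5*5)*y(5)) + 20595/q = 3615/(-2 + (-5*5)*(-⅓*5)) + 20595/(1725/2) = 3615/(-2 - 25*(-5/3)) + 20595*(2/1725) = 3615/(-2 + 125/3) + 2746/115 = 3615/(119/3) + 2746/115 = 3615*(3/119) + 2746/115 = 10845/119 + 2746/115 = 1573949/13685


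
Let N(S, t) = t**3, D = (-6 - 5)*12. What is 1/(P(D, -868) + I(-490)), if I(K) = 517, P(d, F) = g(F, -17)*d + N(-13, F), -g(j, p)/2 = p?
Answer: -1/653976003 ≈ -1.5291e-9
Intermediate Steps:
D = -132 (D = -11*12 = -132)
g(j, p) = -2*p
P(d, F) = F**3 + 34*d (P(d, F) = (-2*(-17))*d + F**3 = 34*d + F**3 = F**3 + 34*d)
1/(P(D, -868) + I(-490)) = 1/(((-868)**3 + 34*(-132)) + 517) = 1/((-653972032 - 4488) + 517) = 1/(-653976520 + 517) = 1/(-653976003) = -1/653976003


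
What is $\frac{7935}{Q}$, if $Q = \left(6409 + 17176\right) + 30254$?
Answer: $\frac{7935}{53839} \approx 0.14738$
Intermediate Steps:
$Q = 53839$ ($Q = 23585 + 30254 = 53839$)
$\frac{7935}{Q} = \frac{7935}{53839}$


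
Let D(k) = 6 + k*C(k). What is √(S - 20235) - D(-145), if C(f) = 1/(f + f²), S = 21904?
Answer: -863/144 + √1669 ≈ 34.860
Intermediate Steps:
D(k) = 6 + 1/(1 + k) (D(k) = 6 + k*(1/(k*(1 + k))) = 6 + 1/(1 + k))
√(S - 20235) - D(-145) = √(21904 - 20235) - (7 + 6*(-145))/(1 - 145) = √1669 - (7 - 870)/(-144) = √1669 - (-1)*(-863)/144 = √1669 - 1*863/144 = √1669 - 863/144 = -863/144 + √1669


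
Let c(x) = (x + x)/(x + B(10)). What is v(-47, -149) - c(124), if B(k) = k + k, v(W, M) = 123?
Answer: 2183/18 ≈ 121.28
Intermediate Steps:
B(k) = 2*k
c(x) = 2*x/(20 + x) (c(x) = (x + x)/(x + 2*10) = (2*x)/(x + 20) = (2*x)/(20 + x) = 2*x/(20 + x))
v(-47, -149) - c(124) = 123 - 2*124/(20 + 124) = 123 - 2*124/144 = 123 - 1*31/18 = 123 - 31/18 = 2183/18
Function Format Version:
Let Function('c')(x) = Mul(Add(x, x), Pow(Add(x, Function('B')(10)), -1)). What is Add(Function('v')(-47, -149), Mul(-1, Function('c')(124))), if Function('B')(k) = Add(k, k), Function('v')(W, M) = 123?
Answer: Rational(2183, 18) ≈ 121.28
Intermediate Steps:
Function('B')(k) = Mul(2, k)
Function('c')(x) = Mul(2, x, Pow(Add(20, x), -1)) (Function('c')(x) = Mul(Add(x, x), Pow(Add(x, Mul(2, 10)), -1)) = Mul(Mul(2, x), Pow(Add(x, 20), -1)) = Mul(Mul(2, x), Pow(Add(20, x), -1)) = Mul(2, x, Pow(Add(20, x), -1)))
Add(Function('v')(-47, -149), Mul(-1, Function('c')(124))) = Add(123, Mul(-1, Mul(2, 124, Pow(Add(20, 124), -1)))) = Add(123, Mul(-1, Mul(2, 124, Pow(144, -1)))) = Add(123, Mul(-1, Mul(2, 124, Rational(1, 144)))) = Add(123, Mul(-1, Rational(31, 18))) = Add(123, Rational(-31, 18)) = Rational(2183, 18)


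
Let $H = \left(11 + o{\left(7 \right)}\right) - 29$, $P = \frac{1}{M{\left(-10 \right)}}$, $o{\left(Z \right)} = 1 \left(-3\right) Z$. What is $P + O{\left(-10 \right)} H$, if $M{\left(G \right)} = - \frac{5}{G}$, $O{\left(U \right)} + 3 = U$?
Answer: $509$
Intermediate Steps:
$O{\left(U \right)} = -3 + U$
$o{\left(Z \right)} = - 3 Z$
$P = 2$ ($P = \frac{1}{\left(-5\right) \frac{1}{-10}} = \frac{1}{\left(-5\right) \left(- \frac{1}{10}\right)} = \frac{1}{\frac{1}{2}} = 2$)
$H = -39$ ($H = \left(11 - 21\right) - 29 = -10 - 29 = -39$)
$P + O{\left(-10 \right)} H = 2 + \left(-3 - 10\right) \left(-39\right) = 2 - -507 = 2 + 507 = 509$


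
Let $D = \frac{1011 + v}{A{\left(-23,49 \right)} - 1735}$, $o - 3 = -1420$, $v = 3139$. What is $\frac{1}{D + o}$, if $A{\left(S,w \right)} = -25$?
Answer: $- \frac{176}{249807} \approx -0.00070454$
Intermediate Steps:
$o = -1417$ ($o = 3 - 1420 = -1417$)
$D = - \frac{415}{176}$ ($D = \frac{1011 + 3139}{-25 - 1735} = \frac{4150}{-1760} = 4150 \left(- \frac{1}{1760}\right) = - \frac{415}{176} \approx -2.358$)
$\frac{1}{D + o} = \frac{1}{- \frac{415}{176} - 1417} = \frac{1}{- \frac{249807}{176}} = - \frac{176}{249807}$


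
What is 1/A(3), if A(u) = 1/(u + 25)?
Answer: 28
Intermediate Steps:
A(u) = 1/(25 + u)
1/A(3) = 1/(1/(25 + 3)) = 1/(1/28) = 28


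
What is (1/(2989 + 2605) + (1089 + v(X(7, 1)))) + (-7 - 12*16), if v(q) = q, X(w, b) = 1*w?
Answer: 5017819/5594 ≈ 897.00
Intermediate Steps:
X(w, b) = w
(1/(2989 + 2605) + (1089 + v(X(7, 1)))) + (-7 - 12*16) = (1/(2989 + 2605) + (1089 + 7)) + (-7 - 12*16) = (1/5594 + 1096) + (-7 - 192) = (1/5594 + 1096) - 199 = 6131025/5594 - 199 = 5017819/5594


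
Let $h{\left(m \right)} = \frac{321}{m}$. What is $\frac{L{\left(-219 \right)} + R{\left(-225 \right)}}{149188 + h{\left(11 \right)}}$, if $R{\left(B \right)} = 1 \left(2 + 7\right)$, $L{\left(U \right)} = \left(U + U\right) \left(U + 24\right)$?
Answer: $\frac{939609}{1641389} \approx 0.57245$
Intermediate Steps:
$L{\left(U \right)} = 2 U \left(24 + U\right)$
$R{\left(B \right)} = 9$ ($R{\left(B \right)} = 1 \cdot 9 = 9$)
$\frac{L{\left(-219 \right)} + R{\left(-225 \right)}}{149188 + h{\left(11 \right)}} = \frac{2 \left(-219\right) \left(24 - 219\right) + 9}{149188 + \frac{321}{11}} = \frac{2 \left(-219\right) \left(-195\right) + 9}{149188 + 321 \cdot \frac{1}{11}} = \frac{85410 + 9}{149188 + \frac{321}{11}} = \frac{85419}{\frac{1641389}{11}} = 85419 \cdot \frac{11}{1641389} = \frac{939609}{1641389}$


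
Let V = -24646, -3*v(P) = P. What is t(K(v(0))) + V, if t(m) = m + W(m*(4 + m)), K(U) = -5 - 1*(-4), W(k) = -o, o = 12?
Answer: -24659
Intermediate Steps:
W(k) = -12 (W(k) = -1*12 = -12)
v(P) = -P/3
K(U) = -1 (K(U) = -5 + 4 = -1)
t(m) = -12 + m (t(m) = m - 12 = -12 + m)
t(K(v(0))) + V = (-12 - 1) - 24646 = -13 - 24646 = -24659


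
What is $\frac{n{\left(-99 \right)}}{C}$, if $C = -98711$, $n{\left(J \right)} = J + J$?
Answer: $\frac{198}{98711} \approx 0.0020059$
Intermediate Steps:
$n{\left(J \right)} = 2 J$
$\frac{n{\left(-99 \right)}}{C} = \frac{2 \left(-99\right)}{-98711} = \left(-198\right) \left(- \frac{1}{98711}\right) = \frac{198}{98711}$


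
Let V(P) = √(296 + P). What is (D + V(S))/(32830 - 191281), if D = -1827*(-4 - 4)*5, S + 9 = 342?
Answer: -24360/52817 - √629/158451 ≈ -0.46137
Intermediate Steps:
S = 333 (S = -9 + 342 = 333)
D = 73080 (D = -(-14616)*5 = -1827*(-40) = 73080)
(D + V(S))/(32830 - 191281) = (73080 + √(296 + 333))/(32830 - 191281) = (73080 + √629)/(-158451) = (73080 + √629)*(-1/158451) = -24360/52817 - √629/158451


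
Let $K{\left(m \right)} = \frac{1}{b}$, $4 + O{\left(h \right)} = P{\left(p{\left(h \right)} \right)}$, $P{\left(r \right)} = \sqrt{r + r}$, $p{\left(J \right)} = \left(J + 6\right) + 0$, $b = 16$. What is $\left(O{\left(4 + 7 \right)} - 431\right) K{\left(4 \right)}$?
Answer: $- \frac{435}{16} + \frac{\sqrt{34}}{16} \approx -26.823$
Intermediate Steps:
$p{\left(J \right)} = 6 + J$ ($p{\left(J \right)} = \left(6 + J\right) + 0 = 6 + J$)
$P{\left(r \right)} = \sqrt{2} \sqrt{r}$ ($P{\left(r \right)} = \sqrt{2 r} = \sqrt{2} \sqrt{r}$)
$O{\left(h \right)} = -4 + \sqrt{2} \sqrt{6 + h}$
$K{\left(m \right)} = \frac{1}{16}$
$\left(O{\left(4 + 7 \right)} - 431\right) K{\left(4 \right)} = \left(\left(-4 + \sqrt{12 + 2 \left(4 + 7\right)}\right) - 431\right) \frac{1}{16} = \left(\left(-4 + \sqrt{12 + 2 \cdot 11}\right) - 431\right) \frac{1}{16} = \left(\left(-4 + \sqrt{12 + 22}\right) - 431\right) \frac{1}{16} = \left(\left(-4 + \sqrt{34}\right) - 431\right) \frac{1}{16} = \left(-435 + \sqrt{34}\right) \frac{1}{16} = - \frac{435}{16} + \frac{\sqrt{34}}{16}$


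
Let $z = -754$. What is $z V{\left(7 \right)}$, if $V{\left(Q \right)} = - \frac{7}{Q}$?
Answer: $754$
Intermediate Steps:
$z V{\left(7 \right)} = - 754 \left(- \frac{7}{7}\right) = - 754 \left(\left(-7\right) \frac{1}{7}\right) = \left(-754\right) \left(-1\right) = 754$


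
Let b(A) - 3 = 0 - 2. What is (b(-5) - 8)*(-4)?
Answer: 28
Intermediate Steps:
b(A) = 1 (b(A) = 3 + (0 - 2) = 3 - 2 = 1)
(b(-5) - 8)*(-4) = (1 - 8)*(-4) = -7*(-4) = 28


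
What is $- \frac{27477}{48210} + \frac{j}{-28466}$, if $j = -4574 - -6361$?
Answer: $- \frac{72359296}{114362155} \approx -0.63272$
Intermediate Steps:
$j = 1787$ ($j = -4574 + 6361 = 1787$)
$- \frac{27477}{48210} + \frac{j}{-28466} = - \frac{27477}{48210} + \frac{1787}{-28466} = \left(-27477\right) \frac{1}{48210} + 1787 \left(- \frac{1}{28466}\right) = - \frac{9159}{16070} - \frac{1787}{28466} = - \frac{72359296}{114362155}$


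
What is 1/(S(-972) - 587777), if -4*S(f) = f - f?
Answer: -1/587777 ≈ -1.7013e-6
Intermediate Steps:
S(f) = 0 (S(f) = -(f - f)/4 = -¼*0 = 0)
1/(S(-972) - 587777) = 1/(0 - 587777) = 1/(-587777) = -1/587777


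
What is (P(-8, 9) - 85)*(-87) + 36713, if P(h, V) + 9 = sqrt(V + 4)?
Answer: 44891 - 87*sqrt(13) ≈ 44577.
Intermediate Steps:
P(h, V) = -9 + sqrt(4 + V) (P(h, V) = -9 + sqrt(V + 4) = -9 + sqrt(4 + V))
(P(-8, 9) - 85)*(-87) + 36713 = ((-9 + sqrt(4 + 9)) - 85)*(-87) + 36713 = ((-9 + sqrt(13)) - 85)*(-87) + 36713 = (-94 + sqrt(13))*(-87) + 36713 = (8178 - 87*sqrt(13)) + 36713 = 44891 - 87*sqrt(13)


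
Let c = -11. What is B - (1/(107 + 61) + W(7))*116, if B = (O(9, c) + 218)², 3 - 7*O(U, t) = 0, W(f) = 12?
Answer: 13617595/294 ≈ 46318.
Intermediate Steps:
O(U, t) = 3/7 (O(U, t) = 3/7 - ⅐*0 = 3/7 + 0 = 3/7)
B = 2337841/49 (B = (3/7 + 218)² = (1529/7)² = 2337841/49 ≈ 47711.)
B - (1/(107 + 61) + W(7))*116 = 2337841/49 - (1/(107 + 61) + 12)*116 = 2337841/49 - (1/168 + 12)*116 = 2337841/49 - 2017*116/168 = 2337841/49 - 1*58493/42 = 2337841/49 - 58493/42 = 13617595/294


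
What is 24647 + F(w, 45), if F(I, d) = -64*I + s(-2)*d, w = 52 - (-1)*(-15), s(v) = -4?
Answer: 22099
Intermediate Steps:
w = 37 (w = 52 - 1*15 = 52 - 15 = 37)
F(I, d) = -64*I - 4*d
24647 + F(w, 45) = 24647 + (-64*37 - 4*45) = 24647 + (-2368 - 180) = 24647 - 2548 = 22099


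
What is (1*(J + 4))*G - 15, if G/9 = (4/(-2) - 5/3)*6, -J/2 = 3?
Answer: 381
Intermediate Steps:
J = -6 (J = -2*3 = -6)
G = -198 (G = 9*((4/(-2) - 5/3)*6) = 9*((4*(-½) - 5*⅓)*6) = 9*((-2 - 5/3)*6) = 9*(-11/3*6) = 9*(-22) = -198)
(1*(J + 4))*G - 15 = (1*(-6 + 4))*(-198) - 15 = (1*(-2))*(-198) - 15 = -2*(-198) - 15 = 396 - 15 = 381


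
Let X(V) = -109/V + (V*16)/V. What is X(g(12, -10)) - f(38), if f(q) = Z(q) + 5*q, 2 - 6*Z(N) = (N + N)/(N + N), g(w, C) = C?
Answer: -2449/15 ≈ -163.27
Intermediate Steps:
Z(N) = 1/6 (Z(N) = 1/3 - (N + N)/(6*(N + N)) = 1/3 - 2*N/(6*(2*N)) = 1/3 - 2*N*1/(2*N)/6 = 1/3 - 1/6*1 = 1/3 - 1/6 = 1/6)
X(V) = 16 - 109/V (X(V) = -109/V + (16*V)/V = -109/V + 16 = 16 - 109/V)
f(q) = 1/6 + 5*q
X(g(12, -10)) - f(38) = (16 - 109/(-10)) - (1/6 + 5*38) = (16 - 109*(-1/10)) - (1/6 + 190) = (16 + 109/10) - 1*1141/6 = 269/10 - 1141/6 = -2449/15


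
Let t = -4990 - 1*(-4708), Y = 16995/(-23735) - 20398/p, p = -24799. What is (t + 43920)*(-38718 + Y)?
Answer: -198897790705236462/117720853 ≈ -1.6896e+9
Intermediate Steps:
Y = 12537505/117720853 (Y = 16995/(-23735) - 20398/(-24799) = 16995*(-1/23735) - 20398*(-1/24799) = -3399/4747 + 20398/24799 = 12537505/117720853 ≈ 0.10650)
t = -282 (t = -4990 + 4708 = -282)
(t + 43920)*(-38718 + Y) = (-282 + 43920)*(-38718 + 12537505/117720853) = 43638*(-4557903448949/117720853) = -198897790705236462/117720853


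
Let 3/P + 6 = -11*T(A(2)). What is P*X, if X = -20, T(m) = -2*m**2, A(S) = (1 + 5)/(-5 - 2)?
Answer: -490/83 ≈ -5.9036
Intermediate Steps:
A(S) = -6/7 (A(S) = 6/(-7) = 6*(-1/7) = -6/7)
P = 49/166 (P = 3/(-6 - (-22)*(-6/7)**2) = 3/(-6 - (-22)*36/49) = 3/(-6 - 11*(-72/49)) = 3/(-6 + 792/49) = 3/(498/49) = 3*(49/498) = 49/166 ≈ 0.29518)
P*X = (49/166)*(-20) = -490/83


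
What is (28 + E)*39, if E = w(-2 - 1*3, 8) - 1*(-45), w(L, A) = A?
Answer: 3159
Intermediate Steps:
E = 53 (E = 8 - 1*(-45) = 8 + 45 = 53)
(28 + E)*39 = (28 + 53)*39 = 81*39 = 3159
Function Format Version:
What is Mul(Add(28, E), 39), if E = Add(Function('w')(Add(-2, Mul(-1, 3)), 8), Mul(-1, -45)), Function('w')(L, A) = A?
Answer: 3159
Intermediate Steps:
E = 53 (E = Add(8, Mul(-1, -45)) = Add(8, 45) = 53)
Mul(Add(28, E), 39) = Mul(Add(28, 53), 39) = Mul(81, 39) = 3159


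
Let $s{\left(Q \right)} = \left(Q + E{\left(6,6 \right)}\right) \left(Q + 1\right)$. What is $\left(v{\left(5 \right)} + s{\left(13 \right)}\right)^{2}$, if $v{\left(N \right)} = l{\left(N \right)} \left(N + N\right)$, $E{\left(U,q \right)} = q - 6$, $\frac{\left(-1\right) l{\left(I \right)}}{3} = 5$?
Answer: $1024$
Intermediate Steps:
$l{\left(I \right)} = -15$ ($l{\left(I \right)} = \left(-3\right) 5 = -15$)
$E{\left(U,q \right)} = -6 + q$ ($E{\left(U,q \right)} = q - 6 = -6 + q$)
$s{\left(Q \right)} = Q \left(1 + Q\right)$ ($s{\left(Q \right)} = \left(Q + \left(-6 + 6\right)\right) \left(Q + 1\right) = \left(Q + 0\right) \left(1 + Q\right) = Q \left(1 + Q\right)$)
$v{\left(N \right)} = - 30 N$ ($v{\left(N \right)} = - 15 \left(N + N\right) = - 15 \cdot 2 N = - 30 N$)
$\left(v{\left(5 \right)} + s{\left(13 \right)}\right)^{2} = \left(\left(-30\right) 5 + 13 \left(1 + 13\right)\right)^{2} = \left(-150 + 13 \cdot 14\right)^{2} = \left(-150 + 182\right)^{2} = 32^{2} = 1024$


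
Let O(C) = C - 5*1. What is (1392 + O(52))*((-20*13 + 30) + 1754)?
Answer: 2193036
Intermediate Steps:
O(C) = -5 + C (O(C) = C - 5 = -5 + C)
(1392 + O(52))*((-20*13 + 30) + 1754) = (1392 + (-5 + 52))*((-20*13 + 30) + 1754) = (1392 + 47)*((-260 + 30) + 1754) = 1439*(-230 + 1754) = 1439*1524 = 2193036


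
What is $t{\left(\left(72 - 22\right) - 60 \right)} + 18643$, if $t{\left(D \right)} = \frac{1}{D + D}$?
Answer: $\frac{372859}{20} \approx 18643.0$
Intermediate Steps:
$t{\left(D \right)} = \frac{1}{2 D}$
$t{\left(\left(72 - 22\right) - 60 \right)} + 18643 = \frac{1}{2 \left(\left(72 - 22\right) - 60\right)} + 18643 = \frac{1}{2 \left(50 - 60\right)} + 18643 = \frac{1}{2 \left(-10\right)} + 18643 = \frac{1}{2} \left(- \frac{1}{10}\right) + 18643 = - \frac{1}{20} + 18643 = \frac{372859}{20}$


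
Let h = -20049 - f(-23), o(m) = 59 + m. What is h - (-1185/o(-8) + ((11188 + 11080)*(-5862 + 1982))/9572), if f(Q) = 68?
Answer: -450235122/40681 ≈ -11067.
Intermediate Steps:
h = -20117 (h = -20049 - 1*68 = -20049 - 68 = -20117)
h - (-1185/o(-8) + ((11188 + 11080)*(-5862 + 1982))/9572) = -20117 - (-1185/(59 - 8) + ((11188 + 11080)*(-5862 + 1982))/9572) = -20117 - (-1185/51 + (22268*(-3880))*(1/9572)) = -20117 - (-1185*1/51 - 86399840*1/9572) = -20117 - (-395/17 - 21599960/2393) = -20117 - 1*(-368144555/40681) = -20117 + 368144555/40681 = -450235122/40681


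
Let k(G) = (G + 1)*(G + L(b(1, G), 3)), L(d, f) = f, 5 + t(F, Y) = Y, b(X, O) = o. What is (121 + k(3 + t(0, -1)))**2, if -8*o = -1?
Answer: 14641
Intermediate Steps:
o = 1/8 (o = -1/8*(-1) = 1/8 ≈ 0.12500)
b(X, O) = 1/8
t(F, Y) = -5 + Y
k(G) = (1 + G)*(3 + G) (k(G) = (G + 1)*(G + 3) = (1 + G)*(3 + G))
(121 + k(3 + t(0, -1)))**2 = (121 + (3 + (3 + (-5 - 1))**2 + 4*(3 + (-5 - 1))))**2 = (121 + (3 + (3 - 6)**2 + 4*(3 - 6)))**2 = (121 + (3 + (-3)**2 + 4*(-3)))**2 = (121 + (3 + 9 - 12))**2 = (121 + 0)**2 = 121**2 = 14641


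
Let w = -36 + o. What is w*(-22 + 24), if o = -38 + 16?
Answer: -116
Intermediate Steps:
o = -22
w = -58 (w = -36 - 22 = -58)
w*(-22 + 24) = -58*(-22 + 24) = -58*2 = -116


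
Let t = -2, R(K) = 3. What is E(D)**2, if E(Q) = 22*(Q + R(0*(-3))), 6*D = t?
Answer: 30976/9 ≈ 3441.8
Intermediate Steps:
D = -1/3 (D = (1/6)*(-2) = -1/3 ≈ -0.33333)
E(Q) = 66 + 22*Q (E(Q) = 22*(Q + 3) = 22*(3 + Q) = 66 + 22*Q)
E(D)**2 = (66 + 22*(-1/3))**2 = (66 - 22/3)**2 = (176/3)**2 = 30976/9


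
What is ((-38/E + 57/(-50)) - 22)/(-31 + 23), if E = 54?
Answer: 32189/10800 ≈ 2.9805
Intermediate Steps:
((-38/E + 57/(-50)) - 22)/(-31 + 23) = ((-38/54 + 57/(-50)) - 22)/(-31 + 23) = ((-38*1/54 + 57*(-1/50)) - 22)/(-8) = -((-19/27 - 57/50) - 22)/8 = -(-2489/1350 - 22)/8 = -⅛*(-32189/1350) = 32189/10800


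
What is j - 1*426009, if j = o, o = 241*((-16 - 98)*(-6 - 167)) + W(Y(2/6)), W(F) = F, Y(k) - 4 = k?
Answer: 12980992/3 ≈ 4.3270e+6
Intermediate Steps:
Y(k) = 4 + k
o = 14259019/3 (o = 241*((-16 - 98)*(-6 - 167)) + (4 + 2/6) = 241*(-114*(-173)) + (4 + 2*(⅙)) = 241*19722 + (4 + ⅓) = 4753002 + 13/3 = 14259019/3 ≈ 4.7530e+6)
j = 14259019/3 ≈ 4.7530e+6
j - 1*426009 = 14259019/3 - 1*426009 = 14259019/3 - 426009 = 12980992/3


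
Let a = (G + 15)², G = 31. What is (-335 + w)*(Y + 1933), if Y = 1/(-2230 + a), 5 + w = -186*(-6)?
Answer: 85500068/57 ≈ 1.5000e+6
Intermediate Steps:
w = 1111 (w = -5 - 186*(-6) = -5 + 1116 = 1111)
a = 2116 (a = (31 + 15)² = 46² = 2116)
Y = -1/114 (Y = 1/(-2230 + 2116) = 1/(-114) = -1/114 ≈ -0.0087719)
(-335 + w)*(Y + 1933) = (-335 + 1111)*(-1/114 + 1933) = 776*(220361/114) = 85500068/57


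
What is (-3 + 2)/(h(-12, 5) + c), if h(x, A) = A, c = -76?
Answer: 1/71 ≈ 0.014085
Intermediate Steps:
(-3 + 2)/(h(-12, 5) + c) = (-3 + 2)/(5 - 76) = -1/(-71) = -1*(-1/71) = 1/71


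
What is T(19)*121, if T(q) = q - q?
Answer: 0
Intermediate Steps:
T(q) = 0
T(19)*121 = 0*121 = 0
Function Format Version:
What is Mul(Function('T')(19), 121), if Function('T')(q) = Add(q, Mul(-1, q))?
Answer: 0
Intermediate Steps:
Function('T')(q) = 0
Mul(Function('T')(19), 121) = Mul(0, 121) = 0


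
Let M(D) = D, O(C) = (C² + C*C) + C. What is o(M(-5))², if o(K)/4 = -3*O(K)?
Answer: 291600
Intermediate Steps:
O(C) = C + 2*C² (O(C) = (C² + C²) + C = 2*C² + C = C + 2*C²)
o(K) = -12*K*(1 + 2*K) (o(K) = 4*(-3*K*(1 + 2*K)) = -12*K*(1 + 2*K))
o(M(-5))² = (-12*(-5)*(1 + 2*(-5)))² = (-12*(-5)*(1 - 10))² = (-12*(-5)*(-9))² = (-540)² = 291600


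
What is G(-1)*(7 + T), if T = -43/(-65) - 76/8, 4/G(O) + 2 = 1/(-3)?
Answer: 1434/455 ≈ 3.1516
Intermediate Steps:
G(O) = -12/7 (G(O) = 4/(-2 + 1/(-3)) = 4/(-2 - ⅓) = 4/(-7/3) = 4*(-3/7) = -12/7)
T = -1149/130 (T = -43*(-1/65) - 76*⅛ = 43/65 - 19/2 = -1149/130 ≈ -8.8385)
G(-1)*(7 + T) = -12*(7 - 1149/130)/7 = -12/7*(-239/130) = 1434/455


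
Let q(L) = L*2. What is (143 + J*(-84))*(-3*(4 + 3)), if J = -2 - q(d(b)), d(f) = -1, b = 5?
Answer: -3003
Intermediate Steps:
q(L) = 2*L
J = 0 (J = -2 - 2*(-1) = -2 - 1*(-2) = -2 + 2 = 0)
(143 + J*(-84))*(-3*(4 + 3)) = (143 + 0*(-84))*(-3*(4 + 3)) = (143 + 0)*(-3*7) = 143*(-21) = -3003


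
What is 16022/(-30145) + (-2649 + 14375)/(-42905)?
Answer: -208180836/258674245 ≈ -0.80480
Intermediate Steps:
16022/(-30145) + (-2649 + 14375)/(-42905) = 16022*(-1/30145) + 11726*(-1/42905) = -16022/30145 - 11726/42905 = -208180836/258674245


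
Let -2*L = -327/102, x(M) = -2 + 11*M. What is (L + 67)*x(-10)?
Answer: -130620/17 ≈ -7683.5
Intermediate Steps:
L = 109/68 (L = -(-327)/(2*102) = -½*(-109/34) = 109/68 ≈ 1.6029)
(L + 67)*x(-10) = (109/68 + 67)*(-2 + 11*(-10)) = 4665*(-2 - 110)/68 = (4665/68)*(-112) = -130620/17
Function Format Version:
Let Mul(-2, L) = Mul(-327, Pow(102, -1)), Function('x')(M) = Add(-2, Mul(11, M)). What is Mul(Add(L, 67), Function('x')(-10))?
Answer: Rational(-130620, 17) ≈ -7683.5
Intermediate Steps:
L = Rational(109, 68) (L = Mul(Rational(-1, 2), Mul(-327, Pow(102, -1))) = Mul(Rational(-1, 2), Mul(-327, Rational(1, 102))) = Mul(Rational(-1, 2), Rational(-109, 34)) = Rational(109, 68) ≈ 1.6029)
Mul(Add(L, 67), Function('x')(-10)) = Mul(Add(Rational(109, 68), 67), Add(-2, Mul(11, -10))) = Mul(Rational(4665, 68), Add(-2, -110)) = Mul(Rational(4665, 68), -112) = Rational(-130620, 17)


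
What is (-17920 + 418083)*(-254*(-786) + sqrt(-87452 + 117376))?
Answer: 79890141972 + 800326*sqrt(7481) ≈ 7.9959e+10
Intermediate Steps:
(-17920 + 418083)*(-254*(-786) + sqrt(-87452 + 117376)) = 400163*(199644 + sqrt(29924)) = 400163*(199644 + 2*sqrt(7481)) = 79890141972 + 800326*sqrt(7481)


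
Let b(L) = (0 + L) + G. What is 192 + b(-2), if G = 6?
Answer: 196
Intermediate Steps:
b(L) = 6 + L (b(L) = (0 + L) + 6 = L + 6 = 6 + L)
192 + b(-2) = 192 + (6 - 2) = 192 + 4 = 196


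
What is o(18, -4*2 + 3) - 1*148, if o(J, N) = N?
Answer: -153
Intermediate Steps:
o(18, -4*2 + 3) - 1*148 = (-4*2 + 3) - 1*148 = (-8 + 3) - 148 = -5 - 148 = -153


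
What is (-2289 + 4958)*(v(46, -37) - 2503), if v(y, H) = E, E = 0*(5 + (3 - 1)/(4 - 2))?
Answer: -6680507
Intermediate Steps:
E = 0 (E = 0*(5 + 2/2) = 0*(5 + 2*(1/2)) = 0*(5 + 1) = 0*6 = 0)
v(y, H) = 0
(-2289 + 4958)*(v(46, -37) - 2503) = (-2289 + 4958)*(0 - 2503) = 2669*(-2503) = -6680507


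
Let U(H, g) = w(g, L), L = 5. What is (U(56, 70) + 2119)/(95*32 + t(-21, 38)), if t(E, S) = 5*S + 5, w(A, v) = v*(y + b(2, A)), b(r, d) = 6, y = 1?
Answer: 2154/3235 ≈ 0.66584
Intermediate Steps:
w(A, v) = 7*v (w(A, v) = v*(1 + 6) = v*7 = 7*v)
U(H, g) = 35 (U(H, g) = 7*5 = 35)
t(E, S) = 5 + 5*S
(U(56, 70) + 2119)/(95*32 + t(-21, 38)) = (35 + 2119)/(95*32 + (5 + 5*38)) = 2154/(3040 + (5 + 190)) = 2154/(3040 + 195) = 2154/3235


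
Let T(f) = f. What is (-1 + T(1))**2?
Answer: 0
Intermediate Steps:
(-1 + T(1))**2 = (-1 + 1)**2 = 0**2 = 0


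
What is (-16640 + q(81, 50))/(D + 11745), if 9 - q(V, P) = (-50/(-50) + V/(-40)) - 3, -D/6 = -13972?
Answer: -221693/1274360 ≈ -0.17396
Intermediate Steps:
D = 83832 (D = -6*(-13972) = 83832)
q(V, P) = 11 + V/40 (q(V, P) = 9 - ((-50/(-50) + V/(-40)) - 3) = 9 - ((-50*(-1/50) + V*(-1/40)) - 3) = 9 - ((1 - V/40) - 3) = 9 - (-2 - V/40) = 9 + (2 + V/40) = 11 + V/40)
(-16640 + q(81, 50))/(D + 11745) = (-16640 + (11 + (1/40)*81))/(83832 + 11745) = (-16640 + (11 + 81/40))/95577 = (-16640 + 521/40)*(1/95577) = -665079/40*1/95577 = -221693/1274360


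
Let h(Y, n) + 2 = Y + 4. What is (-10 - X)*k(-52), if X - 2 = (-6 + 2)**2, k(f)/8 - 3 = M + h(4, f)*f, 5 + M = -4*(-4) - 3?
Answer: 67424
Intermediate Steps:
h(Y, n) = 2 + Y (h(Y, n) = -2 + (Y + 4) = -2 + (4 + Y) = 2 + Y)
M = 8 (M = -5 + (-4*(-4) - 3) = -5 + (16 - 3) = -5 + 13 = 8)
k(f) = 88 + 48*f (k(f) = 24 + 8*(8 + (2 + 4)*f) = 24 + 8*(8 + 6*f) = 24 + (64 + 48*f) = 88 + 48*f)
X = 18 (X = 2 + (-6 + 2)**2 = 2 + (-4)**2 = 2 + 16 = 18)
(-10 - X)*k(-52) = (-10 - 1*18)*(88 + 48*(-52)) = (-10 - 18)*(88 - 2496) = -28*(-2408) = 67424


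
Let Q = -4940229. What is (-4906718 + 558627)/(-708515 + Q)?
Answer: 4348091/5648744 ≈ 0.76974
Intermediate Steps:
(-4906718 + 558627)/(-708515 + Q) = (-4906718 + 558627)/(-708515 - 4940229) = -4348091/(-5648744) = -4348091*(-1/5648744) = 4348091/5648744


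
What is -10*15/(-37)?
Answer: 150/37 ≈ 4.0541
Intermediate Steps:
-10*15/(-37) = -150*(-1/37) = 150/37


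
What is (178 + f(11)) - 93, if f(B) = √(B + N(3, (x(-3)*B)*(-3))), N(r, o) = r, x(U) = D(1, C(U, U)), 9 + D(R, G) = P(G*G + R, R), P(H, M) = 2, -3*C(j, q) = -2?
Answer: 85 + √14 ≈ 88.742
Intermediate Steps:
C(j, q) = ⅔ (C(j, q) = -⅓*(-2) = ⅔)
D(R, G) = -7 (D(R, G) = -9 + 2 = -7)
x(U) = -7
f(B) = √(3 + B) (f(B) = √(B + 3) = √(3 + B))
(178 + f(11)) - 93 = (178 + √(3 + 11)) - 93 = (178 + √14) - 93 = 85 + √14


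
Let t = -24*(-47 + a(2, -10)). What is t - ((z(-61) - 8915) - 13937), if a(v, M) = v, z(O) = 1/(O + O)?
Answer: 2919705/122 ≈ 23932.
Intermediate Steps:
z(O) = 1/(2*O)
t = 1080 (t = -24*(-47 + 2) = -24*(-45) = 1080)
t - ((z(-61) - 8915) - 13937) = 1080 - (((1/2)/(-61) - 8915) - 13937) = 1080 - (((1/2)*(-1/61) - 8915) - 13937) = 1080 - ((-1/122 - 8915) - 13937) = 1080 - (-1087631/122 - 13937) = 1080 - 1*(-2787945/122) = 1080 + 2787945/122 = 2919705/122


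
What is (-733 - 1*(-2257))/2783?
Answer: 1524/2783 ≈ 0.54761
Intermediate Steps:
(-733 - 1*(-2257))/2783 = (-733 + 2257)*(1/2783) = 1524*(1/2783) = 1524/2783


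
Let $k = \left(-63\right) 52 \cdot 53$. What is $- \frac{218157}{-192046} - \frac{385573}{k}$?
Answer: $\frac{55962957977}{16672281444} \approx 3.3566$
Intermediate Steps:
$k = -173628$ ($k = \left(-3276\right) 53 = -173628$)
$- \frac{218157}{-192046} - \frac{385573}{k} = - \frac{218157}{-192046} - \frac{385573}{-173628} = \left(-218157\right) \left(- \frac{1}{192046}\right) - - \frac{385573}{173628} = \frac{218157}{192046} + \frac{385573}{173628} = \frac{55962957977}{16672281444}$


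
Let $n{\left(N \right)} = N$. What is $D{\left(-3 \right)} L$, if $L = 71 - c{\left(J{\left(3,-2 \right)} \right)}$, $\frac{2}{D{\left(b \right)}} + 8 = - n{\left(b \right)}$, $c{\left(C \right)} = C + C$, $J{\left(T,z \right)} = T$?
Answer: $-26$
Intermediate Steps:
$c{\left(C \right)} = 2 C$
$D{\left(b \right)} = \frac{2}{-8 - b}$
$L = 65$ ($L = 71 - 2 \cdot 3 = 71 - 6 = 65$)
$D{\left(-3 \right)} L = - \frac{2}{8 - 3} \cdot 65 = - \frac{2}{5} \cdot 65 = \left(-2\right) \frac{1}{5} \cdot 65 = \left(- \frac{2}{5}\right) 65 = -26$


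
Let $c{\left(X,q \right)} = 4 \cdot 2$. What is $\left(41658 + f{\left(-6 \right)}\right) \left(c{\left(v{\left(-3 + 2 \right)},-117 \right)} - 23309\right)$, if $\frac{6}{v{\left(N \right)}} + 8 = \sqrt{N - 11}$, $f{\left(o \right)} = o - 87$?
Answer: $-968506065$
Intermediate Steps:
$f{\left(o \right)} = -87 + o$
$v{\left(N \right)} = \frac{6}{-8 + \sqrt{-11 + N}}$ ($v{\left(N \right)} = \frac{6}{-8 + \sqrt{N - 11}} = \frac{6}{-8 + \sqrt{-11 + N}}$)
$c{\left(X,q \right)} = 8$
$\left(41658 + f{\left(-6 \right)}\right) \left(c{\left(v{\left(-3 + 2 \right)},-117 \right)} - 23309\right) = \left(41658 - 93\right) \left(8 - 23309\right) = \left(41658 - 93\right) \left(-23301\right) = 41565 \left(-23301\right) = -968506065$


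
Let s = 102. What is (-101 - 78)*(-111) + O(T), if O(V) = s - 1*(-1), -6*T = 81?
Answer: 19972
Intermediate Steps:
T = -27/2 (T = -⅙*81 = -27/2 ≈ -13.500)
O(V) = 103 (O(V) = 102 - 1*(-1) = 102 + 1 = 103)
(-101 - 78)*(-111) + O(T) = (-101 - 78)*(-111) + 103 = -179*(-111) + 103 = 19869 + 103 = 19972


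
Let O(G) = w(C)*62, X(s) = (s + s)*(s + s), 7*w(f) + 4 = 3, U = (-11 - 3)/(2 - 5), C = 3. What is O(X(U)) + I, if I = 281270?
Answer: 1968828/7 ≈ 2.8126e+5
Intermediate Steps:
U = 14/3 (U = -14/(-3) = -14*(-⅓) = 14/3 ≈ 4.6667)
w(f) = -⅐ (w(f) = -4/7 + (⅐)*3 = -4/7 + 3/7 = -⅐)
X(s) = 4*s² (X(s) = (2*s)*(2*s) = 4*s²)
O(G) = -62/7 (O(G) = -⅐*62 = -62/7)
O(X(U)) + I = -62/7 + 281270 = 1968828/7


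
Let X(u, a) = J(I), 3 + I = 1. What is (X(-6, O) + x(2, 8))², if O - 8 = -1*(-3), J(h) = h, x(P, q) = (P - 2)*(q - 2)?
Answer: 4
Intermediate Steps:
I = -2 (I = -3 + 1 = -2)
x(P, q) = (-2 + P)*(-2 + q)
O = 11 (O = 8 - 1*(-3) = 8 + 3 = 11)
X(u, a) = -2
(X(-6, O) + x(2, 8))² = (-2 + (4 - 2*2 - 2*8 + 2*8))² = (-2 + (4 - 4 - 16 + 16))² = (-2 + 0)² = (-2)² = 4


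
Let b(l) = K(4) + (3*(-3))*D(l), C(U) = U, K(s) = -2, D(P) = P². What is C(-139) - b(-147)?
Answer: 194344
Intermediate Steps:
b(l) = -2 - 9*l² (b(l) = -2 + (3*(-3))*l² = -2 - 9*l²)
C(-139) - b(-147) = -139 - (-2 - 9*(-147)²) = -139 - (-2 - 9*21609) = -139 - (-2 - 194481) = -139 - 1*(-194483) = -139 + 194483 = 194344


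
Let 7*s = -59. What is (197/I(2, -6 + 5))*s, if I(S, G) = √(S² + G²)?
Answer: -11623*√5/35 ≈ -742.57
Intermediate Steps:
I(S, G) = √(G² + S²)
s = -59/7 (s = (⅐)*(-59) = -59/7 ≈ -8.4286)
(197/I(2, -6 + 5))*s = (197/(√((-6 + 5)² + 2²)))*(-59/7) = (197/(√((-1)² + 4)))*(-59/7) = (197/(√(1 + 4)))*(-59/7) = (197/(√5))*(-59/7) = (197*(√5/5))*(-59/7) = (197*√5/5)*(-59/7) = -11623*√5/35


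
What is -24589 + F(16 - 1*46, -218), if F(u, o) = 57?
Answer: -24532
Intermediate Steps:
-24589 + F(16 - 1*46, -218) = -24589 + 57 = -24532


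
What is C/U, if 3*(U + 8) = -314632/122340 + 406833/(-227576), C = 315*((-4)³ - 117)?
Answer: 1190543663698200/197393547353 ≈ 6031.3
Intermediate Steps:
C = -57015 (C = 315*(-64 - 117) = 315*(-181) = -57015)
U = -197393547353/20881235880 (U = -8 + (-314632/122340 + 406833/(-227576))/3 = -8 + (-314632*1/122340 + 406833*(-1/227576))/3 = -8 + (-78658/30585 - 406833/227576)/3 = -8 + (⅓)*(-30343660313/6960411960) = -8 - 30343660313/20881235880 = -197393547353/20881235880 ≈ -9.4532)
C/U = -57015/(-197393547353/20881235880) = -57015*(-20881235880/197393547353) = 1190543663698200/197393547353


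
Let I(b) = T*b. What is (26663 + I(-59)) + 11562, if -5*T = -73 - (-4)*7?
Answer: 37694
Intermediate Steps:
T = 9 (T = -(-73 - (-4)*7)/5 = -(-73 - 1*(-28))/5 = -(-73 + 28)/5 = -1/5*(-45) = 9)
I(b) = 9*b
(26663 + I(-59)) + 11562 = (26663 + 9*(-59)) + 11562 = (26663 - 531) + 11562 = 26132 + 11562 = 37694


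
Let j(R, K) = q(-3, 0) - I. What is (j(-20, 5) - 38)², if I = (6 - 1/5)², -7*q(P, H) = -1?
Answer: 156550144/30625 ≈ 5111.8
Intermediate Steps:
q(P, H) = ⅐ (q(P, H) = -⅐*(-1) = ⅐)
I = 841/25 (I = (6 - 1*⅕)² = (6 - ⅕)² = (29/5)² = 841/25 ≈ 33.640)
j(R, K) = -5862/175 (j(R, K) = ⅐ - 1*841/25 = ⅐ - 841/25 = -5862/175)
(j(-20, 5) - 38)² = (-5862/175 - 38)² = (-12512/175)² = 156550144/30625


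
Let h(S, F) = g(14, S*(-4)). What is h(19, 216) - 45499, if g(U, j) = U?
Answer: -45485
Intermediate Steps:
h(S, F) = 14
h(19, 216) - 45499 = 14 - 45499 = -45485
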